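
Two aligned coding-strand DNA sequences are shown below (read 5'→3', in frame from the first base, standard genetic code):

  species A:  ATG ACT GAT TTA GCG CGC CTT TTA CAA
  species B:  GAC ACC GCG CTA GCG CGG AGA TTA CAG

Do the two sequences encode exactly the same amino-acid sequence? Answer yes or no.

Codon 1: ATG Met / GAC Asp — nonsynonymous.
Codon 2: ACT Thr / ACC Thr — synonymous.
Codon 3: GAT Asp / GCG Ala — nonsynonymous.
Codon 4: TTA Leu / CTA Leu — synonymous.
Codon 5: GCG Ala / GCG Ala — identical.
Codon 6: CGC Arg / CGG Arg — synonymous.
Codon 7: CTT Leu / AGA Arg — nonsynonymous.
Codon 8: TTA Leu / TTA Leu — identical.
Codon 9: CAA Gln / CAG Gln — synonymous.
Nonsynonymous differences: 3 → different protein.

no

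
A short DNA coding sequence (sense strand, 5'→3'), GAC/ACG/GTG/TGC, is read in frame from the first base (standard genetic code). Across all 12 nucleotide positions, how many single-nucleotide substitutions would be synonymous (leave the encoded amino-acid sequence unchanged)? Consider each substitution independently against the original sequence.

8

Codon 1 (GAC, Asp): 1 synonymous substitution.
Codon 2 (ACG, Thr): 3 synonymous substitutions.
Codon 3 (GTG, Val): 3 synonymous substitutions.
Codon 4 (TGC, Cys): 1 synonymous substitution.
Total: 1 + 3 + 3 + 1 = 8.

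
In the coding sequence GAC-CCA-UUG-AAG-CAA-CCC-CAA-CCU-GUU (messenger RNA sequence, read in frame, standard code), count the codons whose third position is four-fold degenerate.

4

Codon 1 GAC (Asp): third position 2-fold.
Codon 2 CCA (Pro): third position 4-fold.
Codon 3 UUG (Leu): third position 2-fold.
Codon 4 AAG (Lys): third position 2-fold.
Codon 5 CAA (Gln): third position 2-fold.
Codon 6 CCC (Pro): third position 4-fold.
Codon 7 CAA (Gln): third position 2-fold.
Codon 8 CCU (Pro): third position 4-fold.
Codon 9 GUU (Val): third position 4-fold.
Four-fold degenerate third positions: 4.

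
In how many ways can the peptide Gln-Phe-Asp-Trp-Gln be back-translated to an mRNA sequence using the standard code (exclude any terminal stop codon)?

16

Gln: 2 codons.
Phe: 2 codons.
Asp: 2 codons.
Trp: 1 codon.
Gln: 2 codons.
2 × 2 × 2 × 1 × 2 = 16.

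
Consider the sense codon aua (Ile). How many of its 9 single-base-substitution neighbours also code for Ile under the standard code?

2

Position 1: none → 0 synonymous.
Position 2: none → 0 synonymous.
Position 3: AUU, AUC → 2 synonymous.
Total: 0 + 0 + 2 = 2.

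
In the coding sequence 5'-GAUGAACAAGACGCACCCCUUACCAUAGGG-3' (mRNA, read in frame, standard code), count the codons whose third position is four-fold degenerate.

5

Codon 1 GAU (Asp): third position 2-fold.
Codon 2 GAA (Glu): third position 2-fold.
Codon 3 CAA (Gln): third position 2-fold.
Codon 4 GAC (Asp): third position 2-fold.
Codon 5 GCA (Ala): third position 4-fold.
Codon 6 CCC (Pro): third position 4-fold.
Codon 7 CUU (Leu): third position 4-fold.
Codon 8 ACC (Thr): third position 4-fold.
Codon 9 AUA (Ile): third position 3-fold.
Codon 10 GGG (Gly): third position 4-fold.
Four-fold degenerate third positions: 5.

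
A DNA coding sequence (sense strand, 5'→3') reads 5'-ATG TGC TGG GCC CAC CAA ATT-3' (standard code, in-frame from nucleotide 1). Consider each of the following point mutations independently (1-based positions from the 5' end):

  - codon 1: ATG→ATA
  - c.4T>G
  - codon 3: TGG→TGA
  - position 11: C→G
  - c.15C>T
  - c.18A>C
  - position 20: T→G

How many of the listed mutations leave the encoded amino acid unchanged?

1

Codon 1: ATG (Met) → ATA (Ile) — missense.
Codon 2: TGC (Cys) → GGC (Gly) — missense.
Codon 3: TGG (Trp) → TGA (Stop) — nonsense.
Codon 4: GCC (Ala) → GGC (Gly) — missense.
Codon 5: CAC (His) → CAT (His) — synonymous.
Codon 6: CAA (Gln) → CAC (His) — missense.
Codon 7: ATT (Ile) → AGT (Ser) — missense.
Synonymous: 1 of 7.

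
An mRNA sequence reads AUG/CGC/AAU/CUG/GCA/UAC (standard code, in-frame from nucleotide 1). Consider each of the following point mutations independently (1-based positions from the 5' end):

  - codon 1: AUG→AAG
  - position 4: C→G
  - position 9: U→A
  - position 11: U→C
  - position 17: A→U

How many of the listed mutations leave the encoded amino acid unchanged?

Codon 1: AUG (Met) → AAG (Lys) — missense.
Codon 2: CGC (Arg) → GGC (Gly) — missense.
Codon 3: AAU (Asn) → AAA (Lys) — missense.
Codon 4: CUG (Leu) → CCG (Pro) — missense.
Codon 6: UAC (Tyr) → UUC (Phe) — missense.
Synonymous: 0 of 5.

0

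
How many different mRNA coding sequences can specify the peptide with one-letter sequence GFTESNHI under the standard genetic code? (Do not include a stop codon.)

Gly: 4 codons.
Phe: 2 codons.
Thr: 4 codons.
Glu: 2 codons.
Ser: 6 codons.
Asn: 2 codons.
His: 2 codons.
Ile: 3 codons.
4 × 2 × 4 × 2 × 6 × 2 × 2 × 3 = 4608.

4608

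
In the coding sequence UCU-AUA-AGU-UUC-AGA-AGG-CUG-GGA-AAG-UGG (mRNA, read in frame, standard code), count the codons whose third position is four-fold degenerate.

3

Codon 1 UCU (Ser): third position 4-fold.
Codon 2 AUA (Ile): third position 3-fold.
Codon 3 AGU (Ser): third position 2-fold.
Codon 4 UUC (Phe): third position 2-fold.
Codon 5 AGA (Arg): third position 2-fold.
Codon 6 AGG (Arg): third position 2-fold.
Codon 7 CUG (Leu): third position 4-fold.
Codon 8 GGA (Gly): third position 4-fold.
Codon 9 AAG (Lys): third position 2-fold.
Codon 10 UGG (Trp): third position 1-fold.
Four-fold degenerate third positions: 3.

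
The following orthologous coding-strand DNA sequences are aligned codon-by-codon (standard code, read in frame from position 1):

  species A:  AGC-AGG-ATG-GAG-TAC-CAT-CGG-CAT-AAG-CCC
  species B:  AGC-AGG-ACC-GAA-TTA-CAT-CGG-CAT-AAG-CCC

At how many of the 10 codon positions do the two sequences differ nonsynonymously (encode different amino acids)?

Codon 1: AGC Ser / AGC Ser — identical.
Codon 2: AGG Arg / AGG Arg — identical.
Codon 3: ATG Met / ACC Thr — nonsynonymous.
Codon 4: GAG Glu / GAA Glu — synonymous.
Codon 5: TAC Tyr / TTA Leu — nonsynonymous.
Codon 6: CAT His / CAT His — identical.
Codon 7: CGG Arg / CGG Arg — identical.
Codon 8: CAT His / CAT His — identical.
Codon 9: AAG Lys / AAG Lys — identical.
Codon 10: CCC Pro / CCC Pro — identical.
Nonsynonymous differences: 2.

2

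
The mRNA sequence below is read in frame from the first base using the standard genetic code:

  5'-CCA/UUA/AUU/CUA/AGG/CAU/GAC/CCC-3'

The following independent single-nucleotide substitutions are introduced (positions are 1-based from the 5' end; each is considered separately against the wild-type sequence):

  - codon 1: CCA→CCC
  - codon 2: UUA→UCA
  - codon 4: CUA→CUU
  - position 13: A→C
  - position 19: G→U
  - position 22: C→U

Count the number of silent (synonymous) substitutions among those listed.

3

Codon 1: CCA (Pro) → CCC (Pro) — synonymous.
Codon 2: UUA (Leu) → UCA (Ser) — missense.
Codon 4: CUA (Leu) → CUU (Leu) — synonymous.
Codon 5: AGG (Arg) → CGG (Arg) — synonymous.
Codon 7: GAC (Asp) → UAC (Tyr) — missense.
Codon 8: CCC (Pro) → UCC (Ser) — missense.
Synonymous: 3 of 6.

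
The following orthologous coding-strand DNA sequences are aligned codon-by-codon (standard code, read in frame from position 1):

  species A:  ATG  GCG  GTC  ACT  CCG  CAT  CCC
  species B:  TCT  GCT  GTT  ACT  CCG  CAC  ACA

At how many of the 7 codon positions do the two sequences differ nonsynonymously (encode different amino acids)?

2

Codon 1: ATG Met / TCT Ser — nonsynonymous.
Codon 2: GCG Ala / GCT Ala — synonymous.
Codon 3: GTC Val / GTT Val — synonymous.
Codon 4: ACT Thr / ACT Thr — identical.
Codon 5: CCG Pro / CCG Pro — identical.
Codon 6: CAT His / CAC His — synonymous.
Codon 7: CCC Pro / ACA Thr — nonsynonymous.
Nonsynonymous differences: 2.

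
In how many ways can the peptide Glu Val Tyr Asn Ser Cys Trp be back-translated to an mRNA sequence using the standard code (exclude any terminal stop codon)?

Glu: 2 codons.
Val: 4 codons.
Tyr: 2 codons.
Asn: 2 codons.
Ser: 6 codons.
Cys: 2 codons.
Trp: 1 codon.
2 × 4 × 2 × 2 × 6 × 2 × 1 = 384.

384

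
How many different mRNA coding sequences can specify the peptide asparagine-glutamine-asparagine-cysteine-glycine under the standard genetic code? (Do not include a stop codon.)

Asn: 2 codons.
Gln: 2 codons.
Asn: 2 codons.
Cys: 2 codons.
Gly: 4 codons.
2 × 2 × 2 × 2 × 4 = 64.

64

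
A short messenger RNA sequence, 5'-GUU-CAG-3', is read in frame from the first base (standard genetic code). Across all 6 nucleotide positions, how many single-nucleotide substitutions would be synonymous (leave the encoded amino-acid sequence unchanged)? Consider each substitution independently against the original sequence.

Codon 1 (GUU, Val): 3 synonymous substitutions.
Codon 2 (CAG, Gln): 1 synonymous substitution.
Total: 3 + 1 = 4.

4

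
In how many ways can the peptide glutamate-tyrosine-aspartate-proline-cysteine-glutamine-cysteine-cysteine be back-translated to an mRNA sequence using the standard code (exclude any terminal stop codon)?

512

Glu: 2 codons.
Tyr: 2 codons.
Asp: 2 codons.
Pro: 4 codons.
Cys: 2 codons.
Gln: 2 codons.
Cys: 2 codons.
Cys: 2 codons.
2 × 2 × 2 × 4 × 2 × 2 × 2 × 2 = 512.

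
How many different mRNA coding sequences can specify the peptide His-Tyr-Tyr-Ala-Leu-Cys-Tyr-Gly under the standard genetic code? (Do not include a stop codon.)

3072

His: 2 codons.
Tyr: 2 codons.
Tyr: 2 codons.
Ala: 4 codons.
Leu: 6 codons.
Cys: 2 codons.
Tyr: 2 codons.
Gly: 4 codons.
2 × 2 × 2 × 4 × 6 × 2 × 2 × 4 = 3072.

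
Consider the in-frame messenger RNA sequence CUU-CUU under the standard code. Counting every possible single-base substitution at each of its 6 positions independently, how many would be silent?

Codon 1 (CUU, Leu): 3 synonymous substitutions.
Codon 2 (CUU, Leu): 3 synonymous substitutions.
Total: 3 + 3 = 6.

6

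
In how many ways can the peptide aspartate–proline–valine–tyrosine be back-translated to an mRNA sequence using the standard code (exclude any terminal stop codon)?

64

Asp: 2 codons.
Pro: 4 codons.
Val: 4 codons.
Tyr: 2 codons.
2 × 4 × 4 × 2 = 64.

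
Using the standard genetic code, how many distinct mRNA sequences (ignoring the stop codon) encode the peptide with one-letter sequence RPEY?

96

Arg: 6 codons.
Pro: 4 codons.
Glu: 2 codons.
Tyr: 2 codons.
6 × 4 × 2 × 2 = 96.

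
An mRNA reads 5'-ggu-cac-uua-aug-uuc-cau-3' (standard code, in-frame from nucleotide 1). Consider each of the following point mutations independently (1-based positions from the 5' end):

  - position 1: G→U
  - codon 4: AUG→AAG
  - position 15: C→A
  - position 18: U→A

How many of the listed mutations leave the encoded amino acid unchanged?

Codon 1: GGU (Gly) → UGU (Cys) — missense.
Codon 4: AUG (Met) → AAG (Lys) — missense.
Codon 5: UUC (Phe) → UUA (Leu) — missense.
Codon 6: CAU (His) → CAA (Gln) — missense.
Synonymous: 0 of 4.

0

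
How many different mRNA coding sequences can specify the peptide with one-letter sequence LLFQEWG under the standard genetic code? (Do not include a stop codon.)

Leu: 6 codons.
Leu: 6 codons.
Phe: 2 codons.
Gln: 2 codons.
Glu: 2 codons.
Trp: 1 codon.
Gly: 4 codons.
6 × 6 × 2 × 2 × 2 × 1 × 4 = 1152.

1152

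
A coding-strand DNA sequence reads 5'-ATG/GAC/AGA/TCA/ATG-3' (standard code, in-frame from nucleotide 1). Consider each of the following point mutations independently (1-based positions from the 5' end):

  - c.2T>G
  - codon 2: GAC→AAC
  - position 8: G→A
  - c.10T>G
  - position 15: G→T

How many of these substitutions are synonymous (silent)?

0

Codon 1: ATG (Met) → AGG (Arg) — missense.
Codon 2: GAC (Asp) → AAC (Asn) — missense.
Codon 3: AGA (Arg) → AAA (Lys) — missense.
Codon 4: TCA (Ser) → GCA (Ala) — missense.
Codon 5: ATG (Met) → ATT (Ile) — missense.
Synonymous: 0 of 5.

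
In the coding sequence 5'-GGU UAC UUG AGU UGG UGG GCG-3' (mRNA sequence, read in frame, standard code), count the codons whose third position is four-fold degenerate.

Codon 1 GGU (Gly): third position 4-fold.
Codon 2 UAC (Tyr): third position 2-fold.
Codon 3 UUG (Leu): third position 2-fold.
Codon 4 AGU (Ser): third position 2-fold.
Codon 5 UGG (Trp): third position 1-fold.
Codon 6 UGG (Trp): third position 1-fold.
Codon 7 GCG (Ala): third position 4-fold.
Four-fold degenerate third positions: 2.

2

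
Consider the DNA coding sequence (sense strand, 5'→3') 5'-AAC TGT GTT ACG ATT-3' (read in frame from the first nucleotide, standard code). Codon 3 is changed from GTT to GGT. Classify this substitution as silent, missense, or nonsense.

missense

Position 8 falls in codon 3: GTT → Val.
After the substitution the codon is GGT → Gly.
Val ≠ Gly, so this is a missense mutation.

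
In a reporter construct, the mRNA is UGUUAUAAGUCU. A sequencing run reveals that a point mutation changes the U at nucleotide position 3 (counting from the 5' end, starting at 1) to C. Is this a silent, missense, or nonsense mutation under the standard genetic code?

Position 3 falls in codon 1: UGU → Cys.
After the substitution the codon is UGC → Cys.
Both encode Cys, so the change is synonymous.

silent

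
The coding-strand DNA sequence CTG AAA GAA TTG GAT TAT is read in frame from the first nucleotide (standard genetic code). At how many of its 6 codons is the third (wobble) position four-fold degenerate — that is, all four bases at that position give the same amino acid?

1

Codon 1 CTG (Leu): third position 4-fold.
Codon 2 AAA (Lys): third position 2-fold.
Codon 3 GAA (Glu): third position 2-fold.
Codon 4 TTG (Leu): third position 2-fold.
Codon 5 GAT (Asp): third position 2-fold.
Codon 6 TAT (Tyr): third position 2-fold.
Four-fold degenerate third positions: 1.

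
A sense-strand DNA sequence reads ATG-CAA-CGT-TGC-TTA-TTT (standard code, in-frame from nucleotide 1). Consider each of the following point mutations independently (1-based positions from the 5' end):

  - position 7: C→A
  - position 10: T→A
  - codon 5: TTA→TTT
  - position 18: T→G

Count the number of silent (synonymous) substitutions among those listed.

Codon 3: CGT (Arg) → AGT (Ser) — missense.
Codon 4: TGC (Cys) → AGC (Ser) — missense.
Codon 5: TTA (Leu) → TTT (Phe) — missense.
Codon 6: TTT (Phe) → TTG (Leu) — missense.
Synonymous: 0 of 4.

0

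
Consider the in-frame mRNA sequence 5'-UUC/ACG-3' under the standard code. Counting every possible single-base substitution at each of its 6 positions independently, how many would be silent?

4

Codon 1 (UUC, Phe): 1 synonymous substitution.
Codon 2 (ACG, Thr): 3 synonymous substitutions.
Total: 1 + 3 = 4.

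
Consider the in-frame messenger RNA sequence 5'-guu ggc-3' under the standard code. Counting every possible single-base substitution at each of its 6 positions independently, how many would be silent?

6

Codon 1 (GUU, Val): 3 synonymous substitutions.
Codon 2 (GGC, Gly): 3 synonymous substitutions.
Total: 3 + 3 = 6.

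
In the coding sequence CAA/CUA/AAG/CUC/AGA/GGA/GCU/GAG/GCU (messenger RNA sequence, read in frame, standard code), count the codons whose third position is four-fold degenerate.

5

Codon 1 CAA (Gln): third position 2-fold.
Codon 2 CUA (Leu): third position 4-fold.
Codon 3 AAG (Lys): third position 2-fold.
Codon 4 CUC (Leu): third position 4-fold.
Codon 5 AGA (Arg): third position 2-fold.
Codon 6 GGA (Gly): third position 4-fold.
Codon 7 GCU (Ala): third position 4-fold.
Codon 8 GAG (Glu): third position 2-fold.
Codon 9 GCU (Ala): third position 4-fold.
Four-fold degenerate third positions: 5.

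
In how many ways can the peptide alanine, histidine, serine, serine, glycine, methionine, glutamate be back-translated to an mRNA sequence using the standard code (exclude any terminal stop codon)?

2304

Ala: 4 codons.
His: 2 codons.
Ser: 6 codons.
Ser: 6 codons.
Gly: 4 codons.
Met: 1 codon.
Glu: 2 codons.
4 × 2 × 6 × 6 × 4 × 1 × 2 = 2304.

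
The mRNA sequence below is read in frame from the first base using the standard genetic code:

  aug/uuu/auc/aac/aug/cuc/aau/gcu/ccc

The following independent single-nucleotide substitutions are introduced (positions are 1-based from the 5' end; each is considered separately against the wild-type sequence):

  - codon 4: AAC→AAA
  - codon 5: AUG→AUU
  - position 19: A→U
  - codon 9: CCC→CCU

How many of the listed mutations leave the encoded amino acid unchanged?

1

Codon 4: AAC (Asn) → AAA (Lys) — missense.
Codon 5: AUG (Met) → AUU (Ile) — missense.
Codon 7: AAU (Asn) → UAU (Tyr) — missense.
Codon 9: CCC (Pro) → CCU (Pro) — synonymous.
Synonymous: 1 of 4.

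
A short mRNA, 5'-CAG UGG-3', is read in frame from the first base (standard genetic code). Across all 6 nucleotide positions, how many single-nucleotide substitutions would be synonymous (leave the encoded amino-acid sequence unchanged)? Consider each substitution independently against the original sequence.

Codon 1 (CAG, Gln): 1 synonymous substitution.
Codon 2 (UGG, Trp): 0 synonymous substitutions.
Total: 1 + 0 = 1.

1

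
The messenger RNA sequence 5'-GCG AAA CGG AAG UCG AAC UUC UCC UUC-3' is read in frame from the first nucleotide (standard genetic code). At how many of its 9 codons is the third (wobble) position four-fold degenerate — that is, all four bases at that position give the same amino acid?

4

Codon 1 GCG (Ala): third position 4-fold.
Codon 2 AAA (Lys): third position 2-fold.
Codon 3 CGG (Arg): third position 4-fold.
Codon 4 AAG (Lys): third position 2-fold.
Codon 5 UCG (Ser): third position 4-fold.
Codon 6 AAC (Asn): third position 2-fold.
Codon 7 UUC (Phe): third position 2-fold.
Codon 8 UCC (Ser): third position 4-fold.
Codon 9 UUC (Phe): third position 2-fold.
Four-fold degenerate third positions: 4.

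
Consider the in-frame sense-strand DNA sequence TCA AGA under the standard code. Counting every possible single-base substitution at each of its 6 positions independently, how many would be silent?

Codon 1 (TCA, Ser): 3 synonymous substitutions.
Codon 2 (AGA, Arg): 2 synonymous substitutions.
Total: 3 + 2 = 5.

5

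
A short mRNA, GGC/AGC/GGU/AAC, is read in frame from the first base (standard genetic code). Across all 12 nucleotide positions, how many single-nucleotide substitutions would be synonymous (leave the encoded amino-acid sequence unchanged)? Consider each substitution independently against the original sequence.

8

Codon 1 (GGC, Gly): 3 synonymous substitutions.
Codon 2 (AGC, Ser): 1 synonymous substitution.
Codon 3 (GGU, Gly): 3 synonymous substitutions.
Codon 4 (AAC, Asn): 1 synonymous substitution.
Total: 3 + 1 + 3 + 1 = 8.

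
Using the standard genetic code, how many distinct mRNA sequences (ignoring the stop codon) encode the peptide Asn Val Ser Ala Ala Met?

Asn: 2 codons.
Val: 4 codons.
Ser: 6 codons.
Ala: 4 codons.
Ala: 4 codons.
Met: 1 codon.
2 × 4 × 6 × 4 × 4 × 1 = 768.

768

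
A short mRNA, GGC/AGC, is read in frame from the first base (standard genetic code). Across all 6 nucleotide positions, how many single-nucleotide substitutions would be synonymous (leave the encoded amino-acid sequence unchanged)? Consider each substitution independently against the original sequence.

4

Codon 1 (GGC, Gly): 3 synonymous substitutions.
Codon 2 (AGC, Ser): 1 synonymous substitution.
Total: 3 + 1 = 4.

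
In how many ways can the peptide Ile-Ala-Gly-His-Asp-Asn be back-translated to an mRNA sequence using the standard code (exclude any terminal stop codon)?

384

Ile: 3 codons.
Ala: 4 codons.
Gly: 4 codons.
His: 2 codons.
Asp: 2 codons.
Asn: 2 codons.
3 × 4 × 4 × 2 × 2 × 2 = 384.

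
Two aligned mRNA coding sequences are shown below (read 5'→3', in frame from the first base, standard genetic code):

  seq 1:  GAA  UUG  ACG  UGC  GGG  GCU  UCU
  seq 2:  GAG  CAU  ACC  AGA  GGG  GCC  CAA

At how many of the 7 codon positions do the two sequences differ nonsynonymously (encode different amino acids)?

Codon 1: GAA Glu / GAG Glu — synonymous.
Codon 2: UUG Leu / CAU His — nonsynonymous.
Codon 3: ACG Thr / ACC Thr — synonymous.
Codon 4: UGC Cys / AGA Arg — nonsynonymous.
Codon 5: GGG Gly / GGG Gly — identical.
Codon 6: GCU Ala / GCC Ala — synonymous.
Codon 7: UCU Ser / CAA Gln — nonsynonymous.
Nonsynonymous differences: 3.

3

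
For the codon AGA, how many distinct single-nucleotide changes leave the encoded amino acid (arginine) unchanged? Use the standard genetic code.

Position 1: CGA → 1 synonymous.
Position 2: none → 0 synonymous.
Position 3: AGG → 1 synonymous.
Total: 1 + 0 + 1 = 2.

2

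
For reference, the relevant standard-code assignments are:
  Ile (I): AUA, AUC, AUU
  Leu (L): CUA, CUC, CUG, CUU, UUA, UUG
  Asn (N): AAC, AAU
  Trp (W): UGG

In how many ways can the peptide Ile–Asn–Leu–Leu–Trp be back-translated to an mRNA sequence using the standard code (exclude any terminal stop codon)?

216

Ile: 3 codons.
Asn: 2 codons.
Leu: 6 codons.
Leu: 6 codons.
Trp: 1 codon.
3 × 2 × 6 × 6 × 1 = 216.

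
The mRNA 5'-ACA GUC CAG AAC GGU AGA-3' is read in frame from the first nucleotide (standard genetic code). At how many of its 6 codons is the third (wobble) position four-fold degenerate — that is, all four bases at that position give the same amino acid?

3

Codon 1 ACA (Thr): third position 4-fold.
Codon 2 GUC (Val): third position 4-fold.
Codon 3 CAG (Gln): third position 2-fold.
Codon 4 AAC (Asn): third position 2-fold.
Codon 5 GGU (Gly): third position 4-fold.
Codon 6 AGA (Arg): third position 2-fold.
Four-fold degenerate third positions: 3.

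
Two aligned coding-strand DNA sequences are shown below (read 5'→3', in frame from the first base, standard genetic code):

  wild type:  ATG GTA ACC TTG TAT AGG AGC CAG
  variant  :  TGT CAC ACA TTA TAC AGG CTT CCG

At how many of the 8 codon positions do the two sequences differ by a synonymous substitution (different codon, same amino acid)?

3

Codon 1: ATG Met / TGT Cys — nonsynonymous.
Codon 2: GTA Val / CAC His — nonsynonymous.
Codon 3: ACC Thr / ACA Thr — synonymous.
Codon 4: TTG Leu / TTA Leu — synonymous.
Codon 5: TAT Tyr / TAC Tyr — synonymous.
Codon 6: AGG Arg / AGG Arg — identical.
Codon 7: AGC Ser / CTT Leu — nonsynonymous.
Codon 8: CAG Gln / CCG Pro — nonsynonymous.
Synonymous differences: 3.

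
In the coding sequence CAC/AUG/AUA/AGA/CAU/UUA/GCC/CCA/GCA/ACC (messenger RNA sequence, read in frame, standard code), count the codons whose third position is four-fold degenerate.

4

Codon 1 CAC (His): third position 2-fold.
Codon 2 AUG (Met): third position 1-fold.
Codon 3 AUA (Ile): third position 3-fold.
Codon 4 AGA (Arg): third position 2-fold.
Codon 5 CAU (His): third position 2-fold.
Codon 6 UUA (Leu): third position 2-fold.
Codon 7 GCC (Ala): third position 4-fold.
Codon 8 CCA (Pro): third position 4-fold.
Codon 9 GCA (Ala): third position 4-fold.
Codon 10 ACC (Thr): third position 4-fold.
Four-fold degenerate third positions: 4.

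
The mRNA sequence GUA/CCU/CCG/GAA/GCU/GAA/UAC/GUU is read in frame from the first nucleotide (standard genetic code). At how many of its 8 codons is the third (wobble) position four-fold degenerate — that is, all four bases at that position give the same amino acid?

Codon 1 GUA (Val): third position 4-fold.
Codon 2 CCU (Pro): third position 4-fold.
Codon 3 CCG (Pro): third position 4-fold.
Codon 4 GAA (Glu): third position 2-fold.
Codon 5 GCU (Ala): third position 4-fold.
Codon 6 GAA (Glu): third position 2-fold.
Codon 7 UAC (Tyr): third position 2-fold.
Codon 8 GUU (Val): third position 4-fold.
Four-fold degenerate third positions: 5.

5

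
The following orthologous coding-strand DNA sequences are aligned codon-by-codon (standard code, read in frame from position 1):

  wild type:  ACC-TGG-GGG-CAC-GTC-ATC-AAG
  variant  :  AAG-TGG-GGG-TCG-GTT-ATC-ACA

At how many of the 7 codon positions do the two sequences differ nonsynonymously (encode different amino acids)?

3

Codon 1: ACC Thr / AAG Lys — nonsynonymous.
Codon 2: TGG Trp / TGG Trp — identical.
Codon 3: GGG Gly / GGG Gly — identical.
Codon 4: CAC His / TCG Ser — nonsynonymous.
Codon 5: GTC Val / GTT Val — synonymous.
Codon 6: ATC Ile / ATC Ile — identical.
Codon 7: AAG Lys / ACA Thr — nonsynonymous.
Nonsynonymous differences: 3.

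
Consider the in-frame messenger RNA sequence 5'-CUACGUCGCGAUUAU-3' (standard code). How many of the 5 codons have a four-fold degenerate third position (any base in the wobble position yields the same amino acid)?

Codon 1 CUA (Leu): third position 4-fold.
Codon 2 CGU (Arg): third position 4-fold.
Codon 3 CGC (Arg): third position 4-fold.
Codon 4 GAU (Asp): third position 2-fold.
Codon 5 UAU (Tyr): third position 2-fold.
Four-fold degenerate third positions: 3.

3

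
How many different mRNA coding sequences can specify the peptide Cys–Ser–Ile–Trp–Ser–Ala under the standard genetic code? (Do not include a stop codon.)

Cys: 2 codons.
Ser: 6 codons.
Ile: 3 codons.
Trp: 1 codon.
Ser: 6 codons.
Ala: 4 codons.
2 × 6 × 3 × 1 × 6 × 4 = 864.

864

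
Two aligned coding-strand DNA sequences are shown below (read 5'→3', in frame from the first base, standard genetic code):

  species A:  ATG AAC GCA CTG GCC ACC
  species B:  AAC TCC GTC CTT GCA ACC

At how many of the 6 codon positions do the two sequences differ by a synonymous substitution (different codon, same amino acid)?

Codon 1: ATG Met / AAC Asn — nonsynonymous.
Codon 2: AAC Asn / TCC Ser — nonsynonymous.
Codon 3: GCA Ala / GTC Val — nonsynonymous.
Codon 4: CTG Leu / CTT Leu — synonymous.
Codon 5: GCC Ala / GCA Ala — synonymous.
Codon 6: ACC Thr / ACC Thr — identical.
Synonymous differences: 2.

2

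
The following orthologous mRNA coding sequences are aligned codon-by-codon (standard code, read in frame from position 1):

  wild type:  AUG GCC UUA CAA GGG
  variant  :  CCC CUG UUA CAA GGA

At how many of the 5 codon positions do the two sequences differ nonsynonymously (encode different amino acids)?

2

Codon 1: AUG Met / CCC Pro — nonsynonymous.
Codon 2: GCC Ala / CUG Leu — nonsynonymous.
Codon 3: UUA Leu / UUA Leu — identical.
Codon 4: CAA Gln / CAA Gln — identical.
Codon 5: GGG Gly / GGA Gly — synonymous.
Nonsynonymous differences: 2.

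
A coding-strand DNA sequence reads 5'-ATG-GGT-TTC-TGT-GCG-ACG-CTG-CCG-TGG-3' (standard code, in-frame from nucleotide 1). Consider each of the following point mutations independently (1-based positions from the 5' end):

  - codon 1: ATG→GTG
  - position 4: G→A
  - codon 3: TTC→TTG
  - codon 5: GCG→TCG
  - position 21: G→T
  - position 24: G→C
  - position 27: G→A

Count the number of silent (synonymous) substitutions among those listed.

Codon 1: ATG (Met) → GTG (Val) — missense.
Codon 2: GGT (Gly) → AGT (Ser) — missense.
Codon 3: TTC (Phe) → TTG (Leu) — missense.
Codon 5: GCG (Ala) → TCG (Ser) — missense.
Codon 7: CTG (Leu) → CTT (Leu) — synonymous.
Codon 8: CCG (Pro) → CCC (Pro) — synonymous.
Codon 9: TGG (Trp) → TGA (Stop) — nonsense.
Synonymous: 2 of 7.

2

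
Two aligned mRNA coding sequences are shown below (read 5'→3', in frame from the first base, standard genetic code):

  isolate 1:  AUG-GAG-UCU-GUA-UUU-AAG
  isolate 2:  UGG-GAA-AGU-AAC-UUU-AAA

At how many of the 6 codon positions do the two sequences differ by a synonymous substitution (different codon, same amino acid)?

Codon 1: AUG Met / UGG Trp — nonsynonymous.
Codon 2: GAG Glu / GAA Glu — synonymous.
Codon 3: UCU Ser / AGU Ser — synonymous.
Codon 4: GUA Val / AAC Asn — nonsynonymous.
Codon 5: UUU Phe / UUU Phe — identical.
Codon 6: AAG Lys / AAA Lys — synonymous.
Synonymous differences: 3.

3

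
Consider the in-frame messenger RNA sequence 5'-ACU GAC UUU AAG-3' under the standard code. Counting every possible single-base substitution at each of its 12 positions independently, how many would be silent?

Codon 1 (ACU, Thr): 3 synonymous substitutions.
Codon 2 (GAC, Asp): 1 synonymous substitution.
Codon 3 (UUU, Phe): 1 synonymous substitution.
Codon 4 (AAG, Lys): 1 synonymous substitution.
Total: 3 + 1 + 1 + 1 = 6.

6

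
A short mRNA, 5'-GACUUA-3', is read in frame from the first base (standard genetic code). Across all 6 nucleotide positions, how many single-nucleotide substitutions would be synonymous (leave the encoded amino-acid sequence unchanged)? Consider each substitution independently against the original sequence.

Codon 1 (GAC, Asp): 1 synonymous substitution.
Codon 2 (UUA, Leu): 2 synonymous substitutions.
Total: 1 + 2 = 3.

3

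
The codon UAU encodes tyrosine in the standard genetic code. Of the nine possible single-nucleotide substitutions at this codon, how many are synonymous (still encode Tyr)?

Position 1: none → 0 synonymous.
Position 2: none → 0 synonymous.
Position 3: UAC → 1 synonymous.
Total: 0 + 0 + 1 = 1.

1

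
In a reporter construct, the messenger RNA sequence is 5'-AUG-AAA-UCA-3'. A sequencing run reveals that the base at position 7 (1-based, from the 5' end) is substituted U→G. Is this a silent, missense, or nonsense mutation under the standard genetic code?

missense

Position 7 falls in codon 3: UCA → Ser.
After the substitution the codon is GCA → Ala.
Ser ≠ Ala, so this is a missense mutation.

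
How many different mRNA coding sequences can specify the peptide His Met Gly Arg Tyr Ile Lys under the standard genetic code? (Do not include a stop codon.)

576

His: 2 codons.
Met: 1 codon.
Gly: 4 codons.
Arg: 6 codons.
Tyr: 2 codons.
Ile: 3 codons.
Lys: 2 codons.
2 × 1 × 4 × 6 × 2 × 3 × 2 = 576.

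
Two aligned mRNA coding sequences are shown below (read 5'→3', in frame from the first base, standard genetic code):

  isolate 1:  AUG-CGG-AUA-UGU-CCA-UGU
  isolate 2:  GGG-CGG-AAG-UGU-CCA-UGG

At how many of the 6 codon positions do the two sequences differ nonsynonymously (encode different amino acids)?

3

Codon 1: AUG Met / GGG Gly — nonsynonymous.
Codon 2: CGG Arg / CGG Arg — identical.
Codon 3: AUA Ile / AAG Lys — nonsynonymous.
Codon 4: UGU Cys / UGU Cys — identical.
Codon 5: CCA Pro / CCA Pro — identical.
Codon 6: UGU Cys / UGG Trp — nonsynonymous.
Nonsynonymous differences: 3.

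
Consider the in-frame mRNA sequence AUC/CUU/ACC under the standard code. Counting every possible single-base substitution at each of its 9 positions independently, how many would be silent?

8

Codon 1 (AUC, Ile): 2 synonymous substitutions.
Codon 2 (CUU, Leu): 3 synonymous substitutions.
Codon 3 (ACC, Thr): 3 synonymous substitutions.
Total: 2 + 3 + 3 = 8.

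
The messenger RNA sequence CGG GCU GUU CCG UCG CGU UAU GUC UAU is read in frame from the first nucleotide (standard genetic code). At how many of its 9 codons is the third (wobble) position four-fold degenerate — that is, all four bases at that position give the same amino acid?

Codon 1 CGG (Arg): third position 4-fold.
Codon 2 GCU (Ala): third position 4-fold.
Codon 3 GUU (Val): third position 4-fold.
Codon 4 CCG (Pro): third position 4-fold.
Codon 5 UCG (Ser): third position 4-fold.
Codon 6 CGU (Arg): third position 4-fold.
Codon 7 UAU (Tyr): third position 2-fold.
Codon 8 GUC (Val): third position 4-fold.
Codon 9 UAU (Tyr): third position 2-fold.
Four-fold degenerate third positions: 7.

7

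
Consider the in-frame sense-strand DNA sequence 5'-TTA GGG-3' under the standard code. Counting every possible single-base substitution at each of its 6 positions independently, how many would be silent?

5

Codon 1 (TTA, Leu): 2 synonymous substitutions.
Codon 2 (GGG, Gly): 3 synonymous substitutions.
Total: 2 + 3 = 5.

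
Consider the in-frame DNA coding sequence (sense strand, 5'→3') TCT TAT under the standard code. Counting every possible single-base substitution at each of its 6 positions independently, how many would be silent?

4

Codon 1 (TCT, Ser): 3 synonymous substitutions.
Codon 2 (TAT, Tyr): 1 synonymous substitution.
Total: 3 + 1 = 4.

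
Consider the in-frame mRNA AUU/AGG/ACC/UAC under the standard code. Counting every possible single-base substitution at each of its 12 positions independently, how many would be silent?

Codon 1 (AUU, Ile): 2 synonymous substitutions.
Codon 2 (AGG, Arg): 2 synonymous substitutions.
Codon 3 (ACC, Thr): 3 synonymous substitutions.
Codon 4 (UAC, Tyr): 1 synonymous substitution.
Total: 2 + 2 + 3 + 1 = 8.

8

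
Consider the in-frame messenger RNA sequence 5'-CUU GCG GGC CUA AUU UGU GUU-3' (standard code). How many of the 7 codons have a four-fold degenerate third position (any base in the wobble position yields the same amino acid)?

Codon 1 CUU (Leu): third position 4-fold.
Codon 2 GCG (Ala): third position 4-fold.
Codon 3 GGC (Gly): third position 4-fold.
Codon 4 CUA (Leu): third position 4-fold.
Codon 5 AUU (Ile): third position 3-fold.
Codon 6 UGU (Cys): third position 2-fold.
Codon 7 GUU (Val): third position 4-fold.
Four-fold degenerate third positions: 5.

5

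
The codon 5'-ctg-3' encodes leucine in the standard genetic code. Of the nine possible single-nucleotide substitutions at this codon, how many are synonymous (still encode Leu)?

Position 1: TTG → 1 synonymous.
Position 2: none → 0 synonymous.
Position 3: CTT, CTC, CTA → 3 synonymous.
Total: 1 + 0 + 3 = 4.

4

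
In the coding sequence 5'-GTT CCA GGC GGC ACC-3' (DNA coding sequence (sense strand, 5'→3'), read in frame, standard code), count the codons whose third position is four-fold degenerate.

5

Codon 1 GTT (Val): third position 4-fold.
Codon 2 CCA (Pro): third position 4-fold.
Codon 3 GGC (Gly): third position 4-fold.
Codon 4 GGC (Gly): third position 4-fold.
Codon 5 ACC (Thr): third position 4-fold.
Four-fold degenerate third positions: 5.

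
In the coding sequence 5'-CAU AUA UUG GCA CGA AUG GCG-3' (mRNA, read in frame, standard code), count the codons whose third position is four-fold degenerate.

Codon 1 CAU (His): third position 2-fold.
Codon 2 AUA (Ile): third position 3-fold.
Codon 3 UUG (Leu): third position 2-fold.
Codon 4 GCA (Ala): third position 4-fold.
Codon 5 CGA (Arg): third position 4-fold.
Codon 6 AUG (Met): third position 1-fold.
Codon 7 GCG (Ala): third position 4-fold.
Four-fold degenerate third positions: 3.

3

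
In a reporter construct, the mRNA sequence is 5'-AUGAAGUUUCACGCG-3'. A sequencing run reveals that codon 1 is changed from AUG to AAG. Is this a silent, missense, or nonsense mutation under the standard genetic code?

Position 2 falls in codon 1: AUG → Met.
After the substitution the codon is AAG → Lys.
Met ≠ Lys, so this is a missense mutation.

missense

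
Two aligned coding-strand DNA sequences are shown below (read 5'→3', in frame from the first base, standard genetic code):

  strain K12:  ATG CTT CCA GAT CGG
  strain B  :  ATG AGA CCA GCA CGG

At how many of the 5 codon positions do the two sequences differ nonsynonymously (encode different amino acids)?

2

Codon 1: ATG Met / ATG Met — identical.
Codon 2: CTT Leu / AGA Arg — nonsynonymous.
Codon 3: CCA Pro / CCA Pro — identical.
Codon 4: GAT Asp / GCA Ala — nonsynonymous.
Codon 5: CGG Arg / CGG Arg — identical.
Nonsynonymous differences: 2.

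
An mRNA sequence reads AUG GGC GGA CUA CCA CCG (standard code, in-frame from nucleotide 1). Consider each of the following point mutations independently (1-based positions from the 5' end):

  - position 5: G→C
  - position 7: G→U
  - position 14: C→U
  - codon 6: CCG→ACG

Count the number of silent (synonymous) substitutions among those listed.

0

Codon 2: GGC (Gly) → GCC (Ala) — missense.
Codon 3: GGA (Gly) → UGA (Stop) — nonsense.
Codon 5: CCA (Pro) → CUA (Leu) — missense.
Codon 6: CCG (Pro) → ACG (Thr) — missense.
Synonymous: 0 of 4.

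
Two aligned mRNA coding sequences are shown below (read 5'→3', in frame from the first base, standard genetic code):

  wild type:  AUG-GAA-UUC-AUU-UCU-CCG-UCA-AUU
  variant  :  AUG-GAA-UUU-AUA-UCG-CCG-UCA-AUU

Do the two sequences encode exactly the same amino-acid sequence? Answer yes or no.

Codon 1: AUG Met / AUG Met — identical.
Codon 2: GAA Glu / GAA Glu — identical.
Codon 3: UUC Phe / UUU Phe — synonymous.
Codon 4: AUU Ile / AUA Ile — synonymous.
Codon 5: UCU Ser / UCG Ser — synonymous.
Codon 6: CCG Pro / CCG Pro — identical.
Codon 7: UCA Ser / UCA Ser — identical.
Codon 8: AUU Ile / AUU Ile — identical.
Nonsynonymous differences: 0 → same protein.

yes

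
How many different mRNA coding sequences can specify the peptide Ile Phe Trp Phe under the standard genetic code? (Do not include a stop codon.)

Ile: 3 codons.
Phe: 2 codons.
Trp: 1 codon.
Phe: 2 codons.
3 × 2 × 1 × 2 = 12.

12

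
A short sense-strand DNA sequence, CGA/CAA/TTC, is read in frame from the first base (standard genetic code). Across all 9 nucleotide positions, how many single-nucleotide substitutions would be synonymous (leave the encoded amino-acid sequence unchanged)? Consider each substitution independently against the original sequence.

6

Codon 1 (CGA, Arg): 4 synonymous substitutions.
Codon 2 (CAA, Gln): 1 synonymous substitution.
Codon 3 (TTC, Phe): 1 synonymous substitution.
Total: 4 + 1 + 1 = 6.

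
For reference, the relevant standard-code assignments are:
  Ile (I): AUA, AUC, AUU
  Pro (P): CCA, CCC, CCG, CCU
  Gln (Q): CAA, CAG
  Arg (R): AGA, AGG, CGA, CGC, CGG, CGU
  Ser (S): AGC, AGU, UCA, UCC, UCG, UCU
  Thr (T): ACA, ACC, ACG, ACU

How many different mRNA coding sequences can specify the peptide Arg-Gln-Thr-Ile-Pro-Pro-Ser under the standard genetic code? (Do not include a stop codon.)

Arg: 6 codons.
Gln: 2 codons.
Thr: 4 codons.
Ile: 3 codons.
Pro: 4 codons.
Pro: 4 codons.
Ser: 6 codons.
6 × 2 × 4 × 3 × 4 × 4 × 6 = 13824.

13824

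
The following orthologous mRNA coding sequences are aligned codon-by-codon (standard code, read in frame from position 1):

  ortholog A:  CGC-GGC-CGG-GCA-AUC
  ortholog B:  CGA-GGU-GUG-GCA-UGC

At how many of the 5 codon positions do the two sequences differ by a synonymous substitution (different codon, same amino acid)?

Codon 1: CGC Arg / CGA Arg — synonymous.
Codon 2: GGC Gly / GGU Gly — synonymous.
Codon 3: CGG Arg / GUG Val — nonsynonymous.
Codon 4: GCA Ala / GCA Ala — identical.
Codon 5: AUC Ile / UGC Cys — nonsynonymous.
Synonymous differences: 2.

2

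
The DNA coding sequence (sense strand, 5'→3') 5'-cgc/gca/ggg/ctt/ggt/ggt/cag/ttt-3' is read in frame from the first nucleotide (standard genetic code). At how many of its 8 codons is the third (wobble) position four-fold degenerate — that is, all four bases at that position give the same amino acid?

6

Codon 1 CGC (Arg): third position 4-fold.
Codon 2 GCA (Ala): third position 4-fold.
Codon 3 GGG (Gly): third position 4-fold.
Codon 4 CTT (Leu): third position 4-fold.
Codon 5 GGT (Gly): third position 4-fold.
Codon 6 GGT (Gly): third position 4-fold.
Codon 7 CAG (Gln): third position 2-fold.
Codon 8 TTT (Phe): third position 2-fold.
Four-fold degenerate third positions: 6.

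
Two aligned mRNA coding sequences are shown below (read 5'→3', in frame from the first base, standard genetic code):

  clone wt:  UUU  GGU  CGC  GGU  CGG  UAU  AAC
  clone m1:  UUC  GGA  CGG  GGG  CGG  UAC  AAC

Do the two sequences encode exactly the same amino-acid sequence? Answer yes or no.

yes

Codon 1: UUU Phe / UUC Phe — synonymous.
Codon 2: GGU Gly / GGA Gly — synonymous.
Codon 3: CGC Arg / CGG Arg — synonymous.
Codon 4: GGU Gly / GGG Gly — synonymous.
Codon 5: CGG Arg / CGG Arg — identical.
Codon 6: UAU Tyr / UAC Tyr — synonymous.
Codon 7: AAC Asn / AAC Asn — identical.
Nonsynonymous differences: 0 → same protein.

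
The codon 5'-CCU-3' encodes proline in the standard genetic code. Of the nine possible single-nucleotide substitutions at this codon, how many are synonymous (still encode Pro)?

3

Position 1: none → 0 synonymous.
Position 2: none → 0 synonymous.
Position 3: CCC, CCA, CCG → 3 synonymous.
Total: 0 + 0 + 3 = 3.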